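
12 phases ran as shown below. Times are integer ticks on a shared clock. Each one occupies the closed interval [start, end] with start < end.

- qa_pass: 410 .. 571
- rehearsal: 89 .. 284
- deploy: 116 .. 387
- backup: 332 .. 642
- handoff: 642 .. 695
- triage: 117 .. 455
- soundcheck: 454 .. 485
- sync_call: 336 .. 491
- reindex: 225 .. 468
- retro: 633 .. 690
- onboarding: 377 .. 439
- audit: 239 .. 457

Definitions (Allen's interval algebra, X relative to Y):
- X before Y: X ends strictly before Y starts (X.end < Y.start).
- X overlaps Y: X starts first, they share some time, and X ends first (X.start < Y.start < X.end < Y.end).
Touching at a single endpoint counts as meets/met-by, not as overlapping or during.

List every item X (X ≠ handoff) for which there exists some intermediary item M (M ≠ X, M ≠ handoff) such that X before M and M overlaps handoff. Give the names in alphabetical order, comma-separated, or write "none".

Target handoff = [642, 695].
Intermediaries M with M overlaps handoff: retro.
Via retro — items with X before retro: audit, deploy, onboarding, qa_pass, rehearsal, reindex, soundcheck, sync_call, triage.
Union: audit, deploy, onboarding, qa_pass, rehearsal, reindex, soundcheck, sync_call, triage.

audit, deploy, onboarding, qa_pass, rehearsal, reindex, soundcheck, sync_call, triage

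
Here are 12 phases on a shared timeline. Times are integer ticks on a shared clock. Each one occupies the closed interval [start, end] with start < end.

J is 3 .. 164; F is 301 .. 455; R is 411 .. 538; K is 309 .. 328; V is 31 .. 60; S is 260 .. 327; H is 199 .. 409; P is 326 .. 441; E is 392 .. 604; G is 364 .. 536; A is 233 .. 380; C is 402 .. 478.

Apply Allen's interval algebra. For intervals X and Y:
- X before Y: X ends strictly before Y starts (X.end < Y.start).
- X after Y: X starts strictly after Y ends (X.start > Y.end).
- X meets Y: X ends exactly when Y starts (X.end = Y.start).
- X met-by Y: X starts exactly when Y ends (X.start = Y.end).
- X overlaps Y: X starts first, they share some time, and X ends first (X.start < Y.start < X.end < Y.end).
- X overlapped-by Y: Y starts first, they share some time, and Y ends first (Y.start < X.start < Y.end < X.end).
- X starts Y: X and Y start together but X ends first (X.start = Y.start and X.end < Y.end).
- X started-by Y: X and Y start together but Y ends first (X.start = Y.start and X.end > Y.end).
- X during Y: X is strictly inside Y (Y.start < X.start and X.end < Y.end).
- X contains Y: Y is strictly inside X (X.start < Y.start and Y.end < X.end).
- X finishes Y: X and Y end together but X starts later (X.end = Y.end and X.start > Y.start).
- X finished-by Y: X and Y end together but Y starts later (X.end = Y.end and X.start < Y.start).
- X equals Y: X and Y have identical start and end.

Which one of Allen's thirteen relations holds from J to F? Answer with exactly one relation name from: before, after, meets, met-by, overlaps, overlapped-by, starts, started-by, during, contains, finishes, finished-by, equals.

before

J = [3, 164]; F = [301, 455].
Compare endpoints: J.start < F.start, J.start < F.end, J.end < F.start, J.end < F.end.
That pattern is 'before'.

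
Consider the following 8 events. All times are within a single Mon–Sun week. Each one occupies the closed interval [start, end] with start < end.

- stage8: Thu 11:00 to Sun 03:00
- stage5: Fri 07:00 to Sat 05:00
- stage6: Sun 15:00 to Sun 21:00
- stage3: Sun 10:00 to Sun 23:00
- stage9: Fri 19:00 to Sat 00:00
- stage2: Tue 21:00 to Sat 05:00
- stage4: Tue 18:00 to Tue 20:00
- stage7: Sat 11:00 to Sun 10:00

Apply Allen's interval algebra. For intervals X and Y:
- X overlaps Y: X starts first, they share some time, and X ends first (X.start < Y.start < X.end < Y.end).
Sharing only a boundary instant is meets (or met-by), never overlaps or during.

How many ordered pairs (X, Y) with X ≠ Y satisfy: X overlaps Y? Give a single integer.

2

Checking all 56 ordered pairs for relation 'overlaps'; matching pairs in alphabetical order:
(stage2, stage8): stage2 overlaps stage8 ✓
(stage8, stage7): stage8 overlaps stage7 ✓
Count: 2.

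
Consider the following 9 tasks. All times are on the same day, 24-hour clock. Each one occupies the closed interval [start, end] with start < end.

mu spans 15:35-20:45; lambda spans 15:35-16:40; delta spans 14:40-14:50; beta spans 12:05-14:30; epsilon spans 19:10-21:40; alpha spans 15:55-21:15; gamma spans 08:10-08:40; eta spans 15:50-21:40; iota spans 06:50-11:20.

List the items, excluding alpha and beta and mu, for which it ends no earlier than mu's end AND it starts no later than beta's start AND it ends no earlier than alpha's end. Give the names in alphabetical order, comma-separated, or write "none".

Conditions: its end is no earlier than mu's end (X.end >= 20:45) AND its start is no later than beta's start (X.start <= 12:05) AND its end is no earlier than alpha's end (X.end >= 21:15).
delta: end 14:50 >= 20:45? ✗; start 14:40 <= 12:05? ✗; end 14:50 >= 21:15? ✗ → no.
epsilon: end 21:40 >= 20:45? ✓; start 19:10 <= 12:05? ✗; end 21:40 >= 21:15? ✓ → no.
eta: end 21:40 >= 20:45? ✓; start 15:50 <= 12:05? ✗; end 21:40 >= 21:15? ✓ → no.
gamma: end 08:40 >= 20:45? ✗; start 08:10 <= 12:05? ✓; end 08:40 >= 21:15? ✗ → no.
iota: end 11:20 >= 20:45? ✗; start 06:50 <= 12:05? ✓; end 11:20 >= 21:15? ✗ → no.
lambda: end 16:40 >= 20:45? ✗; start 15:35 <= 12:05? ✗; end 16:40 >= 21:15? ✗ → no.
Result: none.

none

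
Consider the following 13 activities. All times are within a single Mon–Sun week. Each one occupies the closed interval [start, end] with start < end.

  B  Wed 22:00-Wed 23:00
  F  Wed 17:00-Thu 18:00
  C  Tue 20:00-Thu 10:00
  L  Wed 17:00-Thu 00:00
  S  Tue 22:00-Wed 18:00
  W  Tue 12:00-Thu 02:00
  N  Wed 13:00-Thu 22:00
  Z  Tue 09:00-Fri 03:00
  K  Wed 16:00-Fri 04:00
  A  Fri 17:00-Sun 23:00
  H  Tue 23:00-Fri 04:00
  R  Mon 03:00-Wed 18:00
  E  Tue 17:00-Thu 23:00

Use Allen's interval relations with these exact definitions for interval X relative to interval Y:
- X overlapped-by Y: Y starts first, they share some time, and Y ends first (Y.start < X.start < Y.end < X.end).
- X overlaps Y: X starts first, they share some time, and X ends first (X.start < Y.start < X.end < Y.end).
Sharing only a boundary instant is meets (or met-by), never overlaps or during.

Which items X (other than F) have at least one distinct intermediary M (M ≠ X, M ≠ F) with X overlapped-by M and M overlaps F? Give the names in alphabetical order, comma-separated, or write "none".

C, E, H, K, L, N, W, Z

Target F = [Wed 17:00, Thu 18:00].
Intermediaries M with M overlaps F: C, R, S, W.
Via C — items with X overlapped-by C: H, K, N.
Via R — items with X overlapped-by R: C, E, H, K, L, N, W, Z.
Via S — items with X overlapped-by S: H, K, L, N.
Via W — items with X overlapped-by W: C, E, H, K, N.
Union: C, E, H, K, L, N, W, Z.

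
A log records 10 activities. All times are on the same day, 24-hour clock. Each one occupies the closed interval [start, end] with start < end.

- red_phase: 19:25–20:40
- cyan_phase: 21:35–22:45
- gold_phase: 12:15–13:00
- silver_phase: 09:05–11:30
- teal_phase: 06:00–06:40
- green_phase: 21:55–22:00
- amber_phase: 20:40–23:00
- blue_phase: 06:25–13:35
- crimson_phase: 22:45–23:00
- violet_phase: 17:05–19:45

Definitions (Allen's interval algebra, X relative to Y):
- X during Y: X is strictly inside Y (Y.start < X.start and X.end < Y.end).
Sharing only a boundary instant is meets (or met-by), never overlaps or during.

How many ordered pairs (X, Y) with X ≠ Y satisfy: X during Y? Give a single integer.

Checking all 90 ordered pairs for relation 'during'; matching pairs in alphabetical order:
(cyan_phase, amber_phase): cyan_phase during amber_phase ✓
(gold_phase, blue_phase): gold_phase during blue_phase ✓
(green_phase, amber_phase): green_phase during amber_phase ✓
(green_phase, cyan_phase): green_phase during cyan_phase ✓
(silver_phase, blue_phase): silver_phase during blue_phase ✓
Count: 5.

5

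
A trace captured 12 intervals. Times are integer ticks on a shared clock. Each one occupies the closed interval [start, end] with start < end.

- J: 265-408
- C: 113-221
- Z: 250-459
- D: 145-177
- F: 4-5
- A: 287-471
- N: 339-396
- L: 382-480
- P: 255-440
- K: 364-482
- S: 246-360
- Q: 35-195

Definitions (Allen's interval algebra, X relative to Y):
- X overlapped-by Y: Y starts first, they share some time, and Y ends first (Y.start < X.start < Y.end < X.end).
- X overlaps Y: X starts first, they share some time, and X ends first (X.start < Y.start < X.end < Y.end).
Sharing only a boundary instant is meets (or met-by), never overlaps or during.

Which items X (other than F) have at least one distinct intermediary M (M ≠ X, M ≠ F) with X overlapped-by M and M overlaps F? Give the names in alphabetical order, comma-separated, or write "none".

Target F = [4, 5].
Intermediaries M with M overlaps F: none.
Union: none.

none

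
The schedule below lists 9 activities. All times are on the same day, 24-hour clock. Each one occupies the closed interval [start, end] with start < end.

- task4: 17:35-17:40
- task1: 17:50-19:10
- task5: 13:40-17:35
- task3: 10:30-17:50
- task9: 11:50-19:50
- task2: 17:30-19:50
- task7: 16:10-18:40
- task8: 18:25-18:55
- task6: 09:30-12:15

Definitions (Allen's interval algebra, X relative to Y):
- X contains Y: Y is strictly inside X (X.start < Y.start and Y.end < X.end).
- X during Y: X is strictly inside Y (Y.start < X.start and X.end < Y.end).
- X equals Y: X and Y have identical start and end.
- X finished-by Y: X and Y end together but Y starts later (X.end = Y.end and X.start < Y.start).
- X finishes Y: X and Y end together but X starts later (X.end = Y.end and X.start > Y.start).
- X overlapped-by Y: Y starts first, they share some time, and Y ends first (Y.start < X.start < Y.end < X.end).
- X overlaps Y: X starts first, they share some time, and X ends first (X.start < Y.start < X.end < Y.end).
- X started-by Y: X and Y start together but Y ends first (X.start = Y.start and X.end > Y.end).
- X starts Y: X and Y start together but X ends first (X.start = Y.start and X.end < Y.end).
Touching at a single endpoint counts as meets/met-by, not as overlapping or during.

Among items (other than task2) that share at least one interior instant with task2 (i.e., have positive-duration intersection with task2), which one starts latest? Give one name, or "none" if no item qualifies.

Target task2 = [17:30, 19:50].
task1 [17:50, 19:10] → during → candidate.
task3 [10:30, 17:50] → overlaps → candidate.
task4 [17:35, 17:40] → during → candidate.
task5 [13:40, 17:35] → overlaps → candidate.
task6 [09:30, 12:15] → before → excluded.
task7 [16:10, 18:40] → overlaps → candidate.
task8 [18:25, 18:55] → during → candidate.
task9 [11:50, 19:50] → finished-by → candidate.
Among candidates, latest start is 18:25 → task8.

task8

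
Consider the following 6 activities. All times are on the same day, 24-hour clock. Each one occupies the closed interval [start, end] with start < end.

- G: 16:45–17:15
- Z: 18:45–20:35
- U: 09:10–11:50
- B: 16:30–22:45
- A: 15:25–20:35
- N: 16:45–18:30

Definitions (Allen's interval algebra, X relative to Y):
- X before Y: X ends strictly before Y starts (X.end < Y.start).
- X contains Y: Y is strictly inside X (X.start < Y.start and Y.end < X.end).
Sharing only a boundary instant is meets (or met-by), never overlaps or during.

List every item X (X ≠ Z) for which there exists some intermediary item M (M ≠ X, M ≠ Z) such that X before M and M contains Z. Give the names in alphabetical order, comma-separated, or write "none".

Target Z = [18:45, 20:35].
Intermediaries M with M contains Z: B.
Via B — items with X before B: U.
Union: U.

U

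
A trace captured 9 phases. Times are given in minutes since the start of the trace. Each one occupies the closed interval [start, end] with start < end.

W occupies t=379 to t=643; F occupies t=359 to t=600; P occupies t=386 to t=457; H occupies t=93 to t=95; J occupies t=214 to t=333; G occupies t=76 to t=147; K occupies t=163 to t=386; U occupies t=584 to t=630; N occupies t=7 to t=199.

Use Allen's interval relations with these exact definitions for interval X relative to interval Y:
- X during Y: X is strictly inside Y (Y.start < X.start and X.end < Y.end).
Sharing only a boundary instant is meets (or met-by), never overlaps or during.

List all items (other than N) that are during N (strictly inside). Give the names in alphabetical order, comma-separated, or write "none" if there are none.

Target N = [t=7, t=199].
F [t=359, t=600] → after → no.
G [t=76, t=147] → during → yes.
H [t=93, t=95] → during → yes.
J [t=214, t=333] → after → no.
K [t=163, t=386] → overlapped-by → no.
P [t=386, t=457] → after → no.
U [t=584, t=630] → after → no.
W [t=379, t=643] → after → no.
Result: G, H.

G, H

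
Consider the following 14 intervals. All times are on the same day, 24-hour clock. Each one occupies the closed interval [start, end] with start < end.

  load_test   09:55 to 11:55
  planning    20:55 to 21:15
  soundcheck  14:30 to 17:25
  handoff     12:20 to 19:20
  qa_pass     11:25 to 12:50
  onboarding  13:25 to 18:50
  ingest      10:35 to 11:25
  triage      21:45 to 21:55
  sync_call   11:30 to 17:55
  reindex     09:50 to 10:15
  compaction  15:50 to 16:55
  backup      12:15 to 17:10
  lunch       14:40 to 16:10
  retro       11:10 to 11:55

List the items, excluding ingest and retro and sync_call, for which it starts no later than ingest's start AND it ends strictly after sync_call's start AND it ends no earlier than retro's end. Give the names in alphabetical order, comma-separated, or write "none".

load_test

Conditions: its start is no later than ingest's start (X.start <= 10:35) AND its end is strictly after sync_call's start (X.end > 11:30) AND its end is no earlier than retro's end (X.end >= 11:55).
backup: start 12:15 <= 10:35? ✗; end 17:10 > 11:30? ✓; end 17:10 >= 11:55? ✓ → no.
compaction: start 15:50 <= 10:35? ✗; end 16:55 > 11:30? ✓; end 16:55 >= 11:55? ✓ → no.
handoff: start 12:20 <= 10:35? ✗; end 19:20 > 11:30? ✓; end 19:20 >= 11:55? ✓ → no.
load_test: start 09:55 <= 10:35? ✓; end 11:55 > 11:30? ✓; end 11:55 >= 11:55? ✓ → yes.
lunch: start 14:40 <= 10:35? ✗; end 16:10 > 11:30? ✓; end 16:10 >= 11:55? ✓ → no.
onboarding: start 13:25 <= 10:35? ✗; end 18:50 > 11:30? ✓; end 18:50 >= 11:55? ✓ → no.
planning: start 20:55 <= 10:35? ✗; end 21:15 > 11:30? ✓; end 21:15 >= 11:55? ✓ → no.
qa_pass: start 11:25 <= 10:35? ✗; end 12:50 > 11:30? ✓; end 12:50 >= 11:55? ✓ → no.
reindex: start 09:50 <= 10:35? ✓; end 10:15 > 11:30? ✗; end 10:15 >= 11:55? ✗ → no.
soundcheck: start 14:30 <= 10:35? ✗; end 17:25 > 11:30? ✓; end 17:25 >= 11:55? ✓ → no.
triage: start 21:45 <= 10:35? ✗; end 21:55 > 11:30? ✓; end 21:55 >= 11:55? ✓ → no.
Result: load_test.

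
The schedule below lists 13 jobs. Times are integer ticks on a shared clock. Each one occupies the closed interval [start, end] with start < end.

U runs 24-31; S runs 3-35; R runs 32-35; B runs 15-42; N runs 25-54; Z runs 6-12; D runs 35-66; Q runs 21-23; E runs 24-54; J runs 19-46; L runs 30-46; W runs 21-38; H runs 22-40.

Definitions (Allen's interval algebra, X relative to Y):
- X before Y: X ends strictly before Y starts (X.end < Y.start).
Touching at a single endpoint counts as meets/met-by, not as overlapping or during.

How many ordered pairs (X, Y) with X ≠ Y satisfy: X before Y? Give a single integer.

Checking all 156 ordered pairs for relation 'before'; matching pairs in alphabetical order:
(Q, D): Q before D ✓
(Q, E): Q before E ✓
(Q, L): Q before L ✓
(Q, N): Q before N ✓
(Q, R): Q before R ✓
(Q, U): Q before U ✓
(U, D): U before D ✓
(U, R): U before R ✓
(Z, B): Z before B ✓
(Z, D): Z before D ✓
(Z, E): Z before E ✓
(Z, H): Z before H ✓
(Z, J): Z before J ✓
(Z, L): Z before L ✓
(Z, N): Z before N ✓
(Z, Q): Z before Q ✓
(Z, R): Z before R ✓
(Z, U): Z before U ✓
(Z, W): Z before W ✓
Count: 19.

19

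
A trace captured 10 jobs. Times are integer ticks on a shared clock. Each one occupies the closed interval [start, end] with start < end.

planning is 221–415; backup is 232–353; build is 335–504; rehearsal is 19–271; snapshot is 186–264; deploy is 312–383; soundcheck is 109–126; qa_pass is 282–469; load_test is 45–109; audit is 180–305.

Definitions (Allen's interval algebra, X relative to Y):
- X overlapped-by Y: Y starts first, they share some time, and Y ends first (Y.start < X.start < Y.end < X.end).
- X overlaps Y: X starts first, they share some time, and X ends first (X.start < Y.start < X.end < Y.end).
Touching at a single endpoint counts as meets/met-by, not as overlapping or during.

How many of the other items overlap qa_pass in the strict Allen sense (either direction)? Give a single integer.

Target qa_pass = [282, 469].
audit [180, 305] → overlaps → counts.
backup [232, 353] → overlaps → counts.
build [335, 504] → overlapped-by → counts.
deploy [312, 383] → during → no.
load_test [45, 109] → before → no.
planning [221, 415] → overlaps → counts.
rehearsal [19, 271] → before → no.
snapshot [186, 264] → before → no.
soundcheck [109, 126] → before → no.
Total: 4.

4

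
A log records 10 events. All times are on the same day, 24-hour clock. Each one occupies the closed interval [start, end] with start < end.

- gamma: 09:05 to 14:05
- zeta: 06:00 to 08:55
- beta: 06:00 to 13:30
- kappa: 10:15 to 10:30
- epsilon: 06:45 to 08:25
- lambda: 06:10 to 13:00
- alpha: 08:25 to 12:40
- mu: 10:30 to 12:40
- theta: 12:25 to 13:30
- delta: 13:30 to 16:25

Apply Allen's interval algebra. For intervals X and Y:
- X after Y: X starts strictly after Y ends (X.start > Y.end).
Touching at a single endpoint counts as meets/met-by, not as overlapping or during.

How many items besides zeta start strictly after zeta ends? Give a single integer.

Target zeta = [06:00, 08:55].
alpha [08:25, 12:40] → overlapped-by → no.
beta [06:00, 13:30] → started-by → no.
delta [13:30, 16:25] → after → counts.
epsilon [06:45, 08:25] → during → no.
gamma [09:05, 14:05] → after → counts.
kappa [10:15, 10:30] → after → counts.
lambda [06:10, 13:00] → overlapped-by → no.
mu [10:30, 12:40] → after → counts.
theta [12:25, 13:30] → after → counts.
Total: 5.

5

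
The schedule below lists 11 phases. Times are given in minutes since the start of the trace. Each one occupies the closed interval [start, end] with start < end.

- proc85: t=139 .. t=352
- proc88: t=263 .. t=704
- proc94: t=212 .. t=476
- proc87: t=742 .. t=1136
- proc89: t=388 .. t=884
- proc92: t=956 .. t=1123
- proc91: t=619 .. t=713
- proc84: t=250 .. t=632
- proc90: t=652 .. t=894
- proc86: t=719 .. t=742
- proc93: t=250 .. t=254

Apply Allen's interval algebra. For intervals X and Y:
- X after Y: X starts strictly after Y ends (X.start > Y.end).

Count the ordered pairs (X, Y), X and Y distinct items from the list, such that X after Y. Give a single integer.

Checking all 110 ordered pairs for relation 'after'; matching pairs in alphabetical order:
(proc86, proc84): proc86 after proc84 ✓
(proc86, proc85): proc86 after proc85 ✓
(proc86, proc88): proc86 after proc88 ✓
(proc86, proc91): proc86 after proc91 ✓
(proc86, proc93): proc86 after proc93 ✓
(proc86, proc94): proc86 after proc94 ✓
(proc87, proc84): proc87 after proc84 ✓
(proc87, proc85): proc87 after proc85 ✓
(proc87, proc88): proc87 after proc88 ✓
(proc87, proc91): proc87 after proc91 ✓
(proc87, proc93): proc87 after proc93 ✓
(proc87, proc94): proc87 after proc94 ✓
(proc88, proc93): proc88 after proc93 ✓
(proc89, proc85): proc89 after proc85 ✓
(proc89, proc93): proc89 after proc93 ✓
(proc90, proc84): proc90 after proc84 ✓
(proc90, proc85): proc90 after proc85 ✓
(proc90, proc93): proc90 after proc93 ✓
(proc90, proc94): proc90 after proc94 ✓
(proc91, proc85): proc91 after proc85 ✓
(proc91, proc93): proc91 after proc93 ✓
(proc91, proc94): proc91 after proc94 ✓
(proc92, proc84): proc92 after proc84 ✓
(proc92, proc85): proc92 after proc85 ✓
... plus 7 further pairs not listed.
Count: 31.

31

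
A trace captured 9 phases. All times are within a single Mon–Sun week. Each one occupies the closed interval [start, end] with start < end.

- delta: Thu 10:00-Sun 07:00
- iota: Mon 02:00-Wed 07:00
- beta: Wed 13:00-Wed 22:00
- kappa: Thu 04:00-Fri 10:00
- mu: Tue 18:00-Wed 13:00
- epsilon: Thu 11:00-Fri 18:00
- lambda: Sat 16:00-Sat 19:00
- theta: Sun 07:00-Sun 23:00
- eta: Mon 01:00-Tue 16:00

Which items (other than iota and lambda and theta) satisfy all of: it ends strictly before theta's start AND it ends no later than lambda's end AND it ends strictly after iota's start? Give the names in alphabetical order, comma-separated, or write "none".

beta, epsilon, eta, kappa, mu

Conditions: its end is strictly before theta's start (X.end < Sun 07:00) AND its end is no later than lambda's end (X.end <= Sat 19:00) AND its end is strictly after iota's start (X.end > Mon 02:00).
beta: end Wed 22:00 < Sun 07:00? ✓; end Wed 22:00 <= Sat 19:00? ✓; end Wed 22:00 > Mon 02:00? ✓ → yes.
delta: end Sun 07:00 < Sun 07:00? ✗; end Sun 07:00 <= Sat 19:00? ✗; end Sun 07:00 > Mon 02:00? ✓ → no.
epsilon: end Fri 18:00 < Sun 07:00? ✓; end Fri 18:00 <= Sat 19:00? ✓; end Fri 18:00 > Mon 02:00? ✓ → yes.
eta: end Tue 16:00 < Sun 07:00? ✓; end Tue 16:00 <= Sat 19:00? ✓; end Tue 16:00 > Mon 02:00? ✓ → yes.
kappa: end Fri 10:00 < Sun 07:00? ✓; end Fri 10:00 <= Sat 19:00? ✓; end Fri 10:00 > Mon 02:00? ✓ → yes.
mu: end Wed 13:00 < Sun 07:00? ✓; end Wed 13:00 <= Sat 19:00? ✓; end Wed 13:00 > Mon 02:00? ✓ → yes.
Result: beta, epsilon, eta, kappa, mu.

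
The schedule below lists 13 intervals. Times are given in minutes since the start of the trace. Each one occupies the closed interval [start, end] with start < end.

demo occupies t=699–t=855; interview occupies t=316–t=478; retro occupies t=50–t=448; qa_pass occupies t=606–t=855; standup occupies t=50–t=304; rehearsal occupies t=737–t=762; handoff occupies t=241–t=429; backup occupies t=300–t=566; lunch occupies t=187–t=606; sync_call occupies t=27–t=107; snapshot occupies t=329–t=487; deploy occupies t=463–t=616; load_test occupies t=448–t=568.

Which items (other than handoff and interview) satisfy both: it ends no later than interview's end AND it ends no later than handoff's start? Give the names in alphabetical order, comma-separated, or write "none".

Conditions: its end is no later than interview's end (X.end <= t=478) AND its end is no later than handoff's start (X.end <= t=241).
backup: end t=566 <= t=478? ✗; end t=566 <= t=241? ✗ → no.
demo: end t=855 <= t=478? ✗; end t=855 <= t=241? ✗ → no.
deploy: end t=616 <= t=478? ✗; end t=616 <= t=241? ✗ → no.
load_test: end t=568 <= t=478? ✗; end t=568 <= t=241? ✗ → no.
lunch: end t=606 <= t=478? ✗; end t=606 <= t=241? ✗ → no.
qa_pass: end t=855 <= t=478? ✗; end t=855 <= t=241? ✗ → no.
rehearsal: end t=762 <= t=478? ✗; end t=762 <= t=241? ✗ → no.
retro: end t=448 <= t=478? ✓; end t=448 <= t=241? ✗ → no.
snapshot: end t=487 <= t=478? ✗; end t=487 <= t=241? ✗ → no.
standup: end t=304 <= t=478? ✓; end t=304 <= t=241? ✗ → no.
sync_call: end t=107 <= t=478? ✓; end t=107 <= t=241? ✓ → yes.
Result: sync_call.

sync_call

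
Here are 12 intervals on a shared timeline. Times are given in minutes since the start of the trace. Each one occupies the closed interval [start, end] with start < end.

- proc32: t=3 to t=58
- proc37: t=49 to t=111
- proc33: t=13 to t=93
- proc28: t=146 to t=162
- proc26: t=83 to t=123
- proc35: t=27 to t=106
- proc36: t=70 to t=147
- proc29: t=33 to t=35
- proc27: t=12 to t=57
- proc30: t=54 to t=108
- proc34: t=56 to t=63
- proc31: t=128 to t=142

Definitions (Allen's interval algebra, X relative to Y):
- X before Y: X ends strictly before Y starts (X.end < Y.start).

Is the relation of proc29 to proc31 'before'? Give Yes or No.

Yes

proc29 = [t=33, t=35], proc31 = [t=128, t=142].
Actual relation of proc29 to proc31: before.
Asked whether 'before' holds → Yes.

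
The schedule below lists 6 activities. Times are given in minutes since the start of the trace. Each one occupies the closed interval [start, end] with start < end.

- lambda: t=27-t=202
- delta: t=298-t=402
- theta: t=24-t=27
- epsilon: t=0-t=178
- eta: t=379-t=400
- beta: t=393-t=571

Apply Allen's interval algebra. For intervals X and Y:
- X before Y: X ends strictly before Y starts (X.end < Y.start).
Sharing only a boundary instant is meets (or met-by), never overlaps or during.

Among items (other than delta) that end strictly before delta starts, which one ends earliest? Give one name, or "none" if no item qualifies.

Target delta = [t=298, t=402].
beta [t=393, t=571] → overlapped-by → excluded.
epsilon [t=0, t=178] → before → candidate.
eta [t=379, t=400] → during → excluded.
lambda [t=27, t=202] → before → candidate.
theta [t=24, t=27] → before → candidate.
Among candidates, earliest end is t=27 → theta.

theta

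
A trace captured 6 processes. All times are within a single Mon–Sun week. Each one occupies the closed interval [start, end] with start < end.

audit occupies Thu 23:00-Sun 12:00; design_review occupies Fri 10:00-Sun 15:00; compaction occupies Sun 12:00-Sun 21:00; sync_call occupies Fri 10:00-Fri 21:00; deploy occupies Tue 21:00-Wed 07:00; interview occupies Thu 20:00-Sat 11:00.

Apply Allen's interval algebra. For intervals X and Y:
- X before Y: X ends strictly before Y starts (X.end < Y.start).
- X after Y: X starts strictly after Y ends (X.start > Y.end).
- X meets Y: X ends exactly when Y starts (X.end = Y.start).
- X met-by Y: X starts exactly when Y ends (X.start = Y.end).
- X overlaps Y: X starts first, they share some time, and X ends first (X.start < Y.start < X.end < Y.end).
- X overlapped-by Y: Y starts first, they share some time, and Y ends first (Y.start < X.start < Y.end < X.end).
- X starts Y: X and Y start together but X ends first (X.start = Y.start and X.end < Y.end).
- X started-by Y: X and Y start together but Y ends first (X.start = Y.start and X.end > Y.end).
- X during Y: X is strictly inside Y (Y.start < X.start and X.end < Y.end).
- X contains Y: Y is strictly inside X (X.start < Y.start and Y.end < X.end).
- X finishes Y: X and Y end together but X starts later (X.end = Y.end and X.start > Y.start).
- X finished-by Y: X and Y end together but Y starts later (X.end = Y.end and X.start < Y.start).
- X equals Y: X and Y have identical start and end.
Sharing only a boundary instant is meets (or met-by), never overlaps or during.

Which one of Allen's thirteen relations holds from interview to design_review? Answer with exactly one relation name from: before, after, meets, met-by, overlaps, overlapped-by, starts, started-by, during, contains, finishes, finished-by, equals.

overlaps

interview = [Thu 20:00, Sat 11:00]; design_review = [Fri 10:00, Sun 15:00].
Compare endpoints: interview.start < design_review.start, interview.start < design_review.end, interview.end > design_review.start, interview.end < design_review.end.
That pattern is 'overlaps'.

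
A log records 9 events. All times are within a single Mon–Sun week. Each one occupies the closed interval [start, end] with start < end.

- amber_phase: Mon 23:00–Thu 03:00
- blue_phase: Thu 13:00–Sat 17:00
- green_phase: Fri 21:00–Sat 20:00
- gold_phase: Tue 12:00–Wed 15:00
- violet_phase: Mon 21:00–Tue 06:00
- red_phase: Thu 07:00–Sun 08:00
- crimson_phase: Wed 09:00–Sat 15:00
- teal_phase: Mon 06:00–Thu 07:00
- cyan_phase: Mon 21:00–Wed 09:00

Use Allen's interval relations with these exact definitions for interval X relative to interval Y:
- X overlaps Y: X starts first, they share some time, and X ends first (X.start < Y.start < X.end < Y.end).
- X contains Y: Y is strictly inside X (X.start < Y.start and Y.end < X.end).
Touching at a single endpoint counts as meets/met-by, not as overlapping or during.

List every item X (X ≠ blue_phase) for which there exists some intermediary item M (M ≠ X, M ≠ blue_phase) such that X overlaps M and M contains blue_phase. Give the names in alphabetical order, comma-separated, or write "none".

Target blue_phase = [Thu 13:00, Sat 17:00].
Intermediaries M with M contains blue_phase: red_phase.
Via red_phase — items with X overlaps red_phase: crimson_phase.
Union: crimson_phase.

crimson_phase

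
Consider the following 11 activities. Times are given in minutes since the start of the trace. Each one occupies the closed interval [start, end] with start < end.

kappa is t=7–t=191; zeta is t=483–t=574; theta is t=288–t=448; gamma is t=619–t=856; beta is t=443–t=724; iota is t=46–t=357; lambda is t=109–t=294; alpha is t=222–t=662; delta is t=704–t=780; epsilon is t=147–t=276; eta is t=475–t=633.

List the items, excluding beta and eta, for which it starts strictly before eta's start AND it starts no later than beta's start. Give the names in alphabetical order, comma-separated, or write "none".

alpha, epsilon, iota, kappa, lambda, theta

Conditions: its start is strictly before eta's start (X.start < t=475) AND its start is no later than beta's start (X.start <= t=443).
alpha: start t=222 < t=475? ✓; start t=222 <= t=443? ✓ → yes.
delta: start t=704 < t=475? ✗; start t=704 <= t=443? ✗ → no.
epsilon: start t=147 < t=475? ✓; start t=147 <= t=443? ✓ → yes.
gamma: start t=619 < t=475? ✗; start t=619 <= t=443? ✗ → no.
iota: start t=46 < t=475? ✓; start t=46 <= t=443? ✓ → yes.
kappa: start t=7 < t=475? ✓; start t=7 <= t=443? ✓ → yes.
lambda: start t=109 < t=475? ✓; start t=109 <= t=443? ✓ → yes.
theta: start t=288 < t=475? ✓; start t=288 <= t=443? ✓ → yes.
zeta: start t=483 < t=475? ✗; start t=483 <= t=443? ✗ → no.
Result: alpha, epsilon, iota, kappa, lambda, theta.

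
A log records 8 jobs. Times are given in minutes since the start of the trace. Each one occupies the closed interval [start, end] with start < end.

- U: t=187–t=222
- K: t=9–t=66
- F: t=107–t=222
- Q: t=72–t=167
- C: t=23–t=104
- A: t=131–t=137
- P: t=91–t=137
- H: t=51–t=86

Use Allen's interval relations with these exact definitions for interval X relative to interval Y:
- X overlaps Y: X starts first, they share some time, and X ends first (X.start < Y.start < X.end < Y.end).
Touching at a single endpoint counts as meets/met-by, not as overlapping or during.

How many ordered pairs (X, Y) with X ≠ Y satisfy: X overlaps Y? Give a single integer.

Checking all 56 ordered pairs for relation 'overlaps'; matching pairs in alphabetical order:
(C, P): C overlaps P ✓
(C, Q): C overlaps Q ✓
(H, Q): H overlaps Q ✓
(K, C): K overlaps C ✓
(K, H): K overlaps H ✓
(P, F): P overlaps F ✓
(Q, F): Q overlaps F ✓
Count: 7.

7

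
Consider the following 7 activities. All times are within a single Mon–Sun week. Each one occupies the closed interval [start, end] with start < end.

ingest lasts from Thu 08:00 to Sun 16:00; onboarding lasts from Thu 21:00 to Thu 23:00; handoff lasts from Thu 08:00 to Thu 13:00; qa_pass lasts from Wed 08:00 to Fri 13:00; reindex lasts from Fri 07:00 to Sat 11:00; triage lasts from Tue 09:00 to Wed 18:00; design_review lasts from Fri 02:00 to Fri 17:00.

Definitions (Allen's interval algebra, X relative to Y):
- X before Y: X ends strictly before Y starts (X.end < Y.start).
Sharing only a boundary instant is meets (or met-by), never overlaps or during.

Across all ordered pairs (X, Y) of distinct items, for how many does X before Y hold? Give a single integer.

Checking all 42 ordered pairs for relation 'before'; matching pairs in alphabetical order:
(handoff, design_review): handoff before design_review ✓
(handoff, onboarding): handoff before onboarding ✓
(handoff, reindex): handoff before reindex ✓
(onboarding, design_review): onboarding before design_review ✓
(onboarding, reindex): onboarding before reindex ✓
(triage, design_review): triage before design_review ✓
(triage, handoff): triage before handoff ✓
(triage, ingest): triage before ingest ✓
(triage, onboarding): triage before onboarding ✓
(triage, reindex): triage before reindex ✓
Count: 10.

10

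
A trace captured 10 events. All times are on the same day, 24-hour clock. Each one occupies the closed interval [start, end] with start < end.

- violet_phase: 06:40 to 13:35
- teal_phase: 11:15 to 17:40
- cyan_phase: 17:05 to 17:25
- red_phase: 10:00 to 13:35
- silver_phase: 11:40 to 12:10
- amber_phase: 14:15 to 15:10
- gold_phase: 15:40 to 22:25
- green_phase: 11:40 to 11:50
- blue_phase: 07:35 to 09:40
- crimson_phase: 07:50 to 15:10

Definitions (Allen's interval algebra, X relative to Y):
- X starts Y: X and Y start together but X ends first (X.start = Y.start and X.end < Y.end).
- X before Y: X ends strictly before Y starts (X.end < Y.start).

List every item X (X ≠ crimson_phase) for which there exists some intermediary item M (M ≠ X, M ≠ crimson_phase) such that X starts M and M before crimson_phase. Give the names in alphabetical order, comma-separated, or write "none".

none

Target crimson_phase = [07:50, 15:10].
Intermediaries M with M before crimson_phase: none.
Union: none.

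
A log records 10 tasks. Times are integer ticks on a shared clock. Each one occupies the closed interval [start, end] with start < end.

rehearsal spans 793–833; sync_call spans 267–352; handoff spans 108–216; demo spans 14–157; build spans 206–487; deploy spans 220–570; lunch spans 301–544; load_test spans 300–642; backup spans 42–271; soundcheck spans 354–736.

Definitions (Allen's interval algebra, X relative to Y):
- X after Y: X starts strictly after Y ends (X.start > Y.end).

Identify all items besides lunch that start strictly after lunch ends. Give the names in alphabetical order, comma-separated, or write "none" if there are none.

Target lunch = [301, 544].
backup [42, 271] → before → no.
build [206, 487] → overlaps → no.
demo [14, 157] → before → no.
deploy [220, 570] → contains → no.
handoff [108, 216] → before → no.
load_test [300, 642] → contains → no.
rehearsal [793, 833] → after → yes.
soundcheck [354, 736] → overlapped-by → no.
sync_call [267, 352] → overlaps → no.
Result: rehearsal.

rehearsal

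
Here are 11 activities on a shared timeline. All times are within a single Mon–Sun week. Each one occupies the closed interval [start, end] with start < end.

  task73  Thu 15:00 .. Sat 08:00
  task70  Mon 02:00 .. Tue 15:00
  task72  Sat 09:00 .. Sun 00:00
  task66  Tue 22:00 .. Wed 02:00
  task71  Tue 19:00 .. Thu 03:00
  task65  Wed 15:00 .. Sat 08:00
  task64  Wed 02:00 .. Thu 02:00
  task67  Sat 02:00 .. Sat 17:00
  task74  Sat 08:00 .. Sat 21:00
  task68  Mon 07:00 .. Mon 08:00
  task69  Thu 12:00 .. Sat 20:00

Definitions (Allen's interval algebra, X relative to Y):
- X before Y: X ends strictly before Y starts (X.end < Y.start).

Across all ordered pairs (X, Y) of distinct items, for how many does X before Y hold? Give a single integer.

Checking all 110 ordered pairs for relation 'before'; matching pairs in alphabetical order:
(task64, task67): task64 before task67 ✓
(task64, task69): task64 before task69 ✓
(task64, task72): task64 before task72 ✓
(task64, task73): task64 before task73 ✓
(task64, task74): task64 before task74 ✓
(task65, task72): task65 before task72 ✓
(task66, task65): task66 before task65 ✓
(task66, task67): task66 before task67 ✓
(task66, task69): task66 before task69 ✓
(task66, task72): task66 before task72 ✓
(task66, task73): task66 before task73 ✓
(task66, task74): task66 before task74 ✓
(task68, task64): task68 before task64 ✓
(task68, task65): task68 before task65 ✓
(task68, task66): task68 before task66 ✓
(task68, task67): task68 before task67 ✓
(task68, task69): task68 before task69 ✓
(task68, task71): task68 before task71 ✓
(task68, task72): task68 before task72 ✓
(task68, task73): task68 before task73 ✓
(task68, task74): task68 before task74 ✓
(task70, task64): task70 before task64 ✓
(task70, task65): task70 before task65 ✓
(task70, task66): task70 before task66 ✓
... plus 12 further pairs not listed.
Count: 36.

36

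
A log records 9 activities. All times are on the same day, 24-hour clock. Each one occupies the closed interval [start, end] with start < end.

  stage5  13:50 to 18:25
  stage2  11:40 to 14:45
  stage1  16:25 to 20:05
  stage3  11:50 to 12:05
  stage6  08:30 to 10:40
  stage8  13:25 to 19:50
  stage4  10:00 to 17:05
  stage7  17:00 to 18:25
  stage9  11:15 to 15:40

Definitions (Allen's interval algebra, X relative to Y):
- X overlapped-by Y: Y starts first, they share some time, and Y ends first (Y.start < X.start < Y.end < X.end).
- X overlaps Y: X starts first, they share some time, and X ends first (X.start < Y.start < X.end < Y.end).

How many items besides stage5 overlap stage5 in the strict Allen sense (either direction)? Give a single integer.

4

Target stage5 = [13:50, 18:25].
stage1 [16:25, 20:05] → overlapped-by → counts.
stage2 [11:40, 14:45] → overlaps → counts.
stage3 [11:50, 12:05] → before → no.
stage4 [10:00, 17:05] → overlaps → counts.
stage6 [08:30, 10:40] → before → no.
stage7 [17:00, 18:25] → finishes → no.
stage8 [13:25, 19:50] → contains → no.
stage9 [11:15, 15:40] → overlaps → counts.
Total: 4.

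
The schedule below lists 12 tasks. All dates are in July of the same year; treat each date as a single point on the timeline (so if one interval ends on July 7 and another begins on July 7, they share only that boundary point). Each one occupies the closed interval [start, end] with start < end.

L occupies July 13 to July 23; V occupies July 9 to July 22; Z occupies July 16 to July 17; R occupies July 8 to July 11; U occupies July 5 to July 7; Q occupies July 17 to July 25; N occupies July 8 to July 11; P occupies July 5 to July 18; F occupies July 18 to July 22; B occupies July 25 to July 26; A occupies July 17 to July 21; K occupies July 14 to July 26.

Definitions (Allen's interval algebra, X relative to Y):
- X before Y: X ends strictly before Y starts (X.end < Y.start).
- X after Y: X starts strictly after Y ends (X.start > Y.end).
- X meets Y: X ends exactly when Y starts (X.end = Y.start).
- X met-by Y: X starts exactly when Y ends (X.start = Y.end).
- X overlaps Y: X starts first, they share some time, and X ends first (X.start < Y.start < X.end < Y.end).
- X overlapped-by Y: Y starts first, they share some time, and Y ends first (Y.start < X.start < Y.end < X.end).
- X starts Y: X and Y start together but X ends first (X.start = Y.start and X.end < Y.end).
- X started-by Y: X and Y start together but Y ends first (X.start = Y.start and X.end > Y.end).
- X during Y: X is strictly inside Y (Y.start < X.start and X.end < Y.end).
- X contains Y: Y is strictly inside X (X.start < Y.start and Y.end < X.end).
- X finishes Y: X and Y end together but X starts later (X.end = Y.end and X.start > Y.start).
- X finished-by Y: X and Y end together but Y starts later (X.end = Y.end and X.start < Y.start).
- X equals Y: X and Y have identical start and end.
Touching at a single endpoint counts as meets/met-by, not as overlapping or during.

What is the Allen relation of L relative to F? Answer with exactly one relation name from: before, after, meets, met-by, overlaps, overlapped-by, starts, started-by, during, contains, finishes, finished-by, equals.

contains

L = [July 13, July 23]; F = [July 18, July 22].
Compare endpoints: L.start < F.start, L.start < F.end, L.end > F.start, L.end > F.end.
That pattern is 'contains'.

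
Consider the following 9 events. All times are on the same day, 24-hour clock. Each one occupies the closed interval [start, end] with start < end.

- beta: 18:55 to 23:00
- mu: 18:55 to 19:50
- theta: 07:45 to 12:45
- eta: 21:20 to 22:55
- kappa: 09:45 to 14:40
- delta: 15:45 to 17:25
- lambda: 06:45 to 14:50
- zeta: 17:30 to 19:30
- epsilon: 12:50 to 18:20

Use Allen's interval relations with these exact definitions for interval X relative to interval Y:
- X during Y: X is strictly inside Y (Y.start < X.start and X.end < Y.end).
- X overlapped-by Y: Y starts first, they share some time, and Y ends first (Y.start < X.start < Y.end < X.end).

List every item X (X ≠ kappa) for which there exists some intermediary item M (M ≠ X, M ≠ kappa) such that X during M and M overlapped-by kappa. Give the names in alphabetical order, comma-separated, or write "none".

Target kappa = [09:45, 14:40].
Intermediaries M with M overlapped-by kappa: epsilon.
Via epsilon — items with X during epsilon: delta.
Union: delta.

delta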